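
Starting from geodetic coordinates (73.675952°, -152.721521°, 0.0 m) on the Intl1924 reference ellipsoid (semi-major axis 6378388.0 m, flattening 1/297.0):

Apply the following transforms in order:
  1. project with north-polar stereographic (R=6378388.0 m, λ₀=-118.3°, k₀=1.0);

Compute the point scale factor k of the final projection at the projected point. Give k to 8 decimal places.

1.02057093

start: φ=73.675952°, λ=-152.721521°, h=0.000 m
→ into stereo (λ₀=-118.3°): φ=73.67595200°, λ−λ₀=-34.42152100°
scale k = 1.02057093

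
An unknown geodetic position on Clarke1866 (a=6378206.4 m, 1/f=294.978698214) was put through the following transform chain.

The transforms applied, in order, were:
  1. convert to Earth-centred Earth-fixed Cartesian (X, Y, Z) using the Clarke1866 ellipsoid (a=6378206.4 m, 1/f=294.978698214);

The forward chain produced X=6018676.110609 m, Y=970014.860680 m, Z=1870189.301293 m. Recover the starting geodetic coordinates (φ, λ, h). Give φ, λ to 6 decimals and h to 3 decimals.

φ=17.163973°, λ=9.155487°, h=416.716 m

start: X=6018676.1106, Y=970014.8607, Z=1870189.3013 m
→ geod (Bowring, a=6378206.400): φ=17.16397300°, λ=9.15548700°, h=416.7160 m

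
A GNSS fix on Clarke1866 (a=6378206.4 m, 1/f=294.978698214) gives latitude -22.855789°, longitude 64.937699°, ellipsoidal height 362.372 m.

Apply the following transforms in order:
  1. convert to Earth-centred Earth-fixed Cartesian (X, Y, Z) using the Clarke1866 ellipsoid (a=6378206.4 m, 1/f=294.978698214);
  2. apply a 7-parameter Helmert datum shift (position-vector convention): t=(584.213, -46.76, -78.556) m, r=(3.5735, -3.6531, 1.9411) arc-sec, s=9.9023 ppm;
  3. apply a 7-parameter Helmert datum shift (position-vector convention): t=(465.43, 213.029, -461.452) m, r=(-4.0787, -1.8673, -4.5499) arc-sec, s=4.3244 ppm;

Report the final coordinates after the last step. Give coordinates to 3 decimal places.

X=2492329.297 m, Y=5327278.509 m, Z=-2462529.344 m

start: φ=-22.855789°, λ=64.937699°, h=362.372 m
→ ECEF (a=6378206.400, f=1/294.978698214): X=2491110.9408, Y=5327074.0026, Z=-2462007.9384
→ Helmert 7p (PV): X=2491713.2938, Y=5327146.0905, Z=-2461974.4626
→ Helmert 7p (PV): X=2492329.2967, Y=5327278.5089, Z=-2462529.3437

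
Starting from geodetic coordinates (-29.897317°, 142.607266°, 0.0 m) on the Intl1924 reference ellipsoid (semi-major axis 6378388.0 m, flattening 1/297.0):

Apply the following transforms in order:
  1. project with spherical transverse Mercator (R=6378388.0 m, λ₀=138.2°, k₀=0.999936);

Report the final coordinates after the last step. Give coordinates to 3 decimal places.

start: φ=-29.897317°, λ=142.607266°, h=0.000 m
→ tm (R=6378388.0, λ₀=138.2°): E=425524.1275, N=-3336239.7045

E=425524.127 m, N=-3336239.704 m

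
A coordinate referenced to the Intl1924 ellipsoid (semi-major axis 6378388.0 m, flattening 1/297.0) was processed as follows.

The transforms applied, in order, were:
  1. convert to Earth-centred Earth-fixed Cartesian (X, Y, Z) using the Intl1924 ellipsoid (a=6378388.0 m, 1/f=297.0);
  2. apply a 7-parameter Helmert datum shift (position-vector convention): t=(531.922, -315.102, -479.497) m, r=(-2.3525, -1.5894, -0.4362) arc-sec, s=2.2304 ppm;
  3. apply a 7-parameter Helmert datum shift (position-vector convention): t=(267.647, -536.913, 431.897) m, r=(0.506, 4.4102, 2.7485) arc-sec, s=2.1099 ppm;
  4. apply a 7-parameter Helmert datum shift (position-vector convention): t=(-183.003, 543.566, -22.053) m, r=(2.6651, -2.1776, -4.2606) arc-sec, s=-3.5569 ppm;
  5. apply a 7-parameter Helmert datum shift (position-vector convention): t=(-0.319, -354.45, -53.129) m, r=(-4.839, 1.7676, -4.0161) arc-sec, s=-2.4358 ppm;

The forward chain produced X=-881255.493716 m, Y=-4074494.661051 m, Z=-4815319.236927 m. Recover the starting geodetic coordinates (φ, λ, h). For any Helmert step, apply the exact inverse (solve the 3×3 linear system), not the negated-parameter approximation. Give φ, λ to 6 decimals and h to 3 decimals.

start: X=-881255.4937, Y=-4074494.6611, Z=-4815319.2369 m
→ Helmert⁻¹: X=-881136.7313, Y=-4074054.3216, Z=-4815380.9658
→ Helmert⁻¹: X=-880923.5317, Y=-4074692.7945, Z=-4815314.0923
→ Helmert⁻¹: X=-881140.6413, Y=-4074147.3580, Z=-4815744.6739
→ Helmert⁻¹: X=-881699.0866, Y=-4073770.1147, Z=-4815294.1053
→ geod (Bowring, a=6378388.000): φ=-49.31178600°, λ=-102.21234500°, h=2593.3780 m

φ=-49.311786°, λ=-102.212345°, h=2593.378 m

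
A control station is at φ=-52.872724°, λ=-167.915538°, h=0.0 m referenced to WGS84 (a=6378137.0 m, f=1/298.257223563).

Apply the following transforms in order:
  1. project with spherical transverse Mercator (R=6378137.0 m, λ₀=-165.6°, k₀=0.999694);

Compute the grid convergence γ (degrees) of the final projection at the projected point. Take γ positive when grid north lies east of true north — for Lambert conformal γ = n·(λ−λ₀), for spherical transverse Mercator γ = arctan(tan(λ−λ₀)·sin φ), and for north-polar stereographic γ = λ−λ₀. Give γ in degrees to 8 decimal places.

start: φ=-52.872724°, λ=-167.915538°, h=0.000 m
→ into tm (λ₀=-165.6°): φ=-52.87272400°, λ−λ₀=-2.31553800°
convergence γ = 1.84653694°

1.84653694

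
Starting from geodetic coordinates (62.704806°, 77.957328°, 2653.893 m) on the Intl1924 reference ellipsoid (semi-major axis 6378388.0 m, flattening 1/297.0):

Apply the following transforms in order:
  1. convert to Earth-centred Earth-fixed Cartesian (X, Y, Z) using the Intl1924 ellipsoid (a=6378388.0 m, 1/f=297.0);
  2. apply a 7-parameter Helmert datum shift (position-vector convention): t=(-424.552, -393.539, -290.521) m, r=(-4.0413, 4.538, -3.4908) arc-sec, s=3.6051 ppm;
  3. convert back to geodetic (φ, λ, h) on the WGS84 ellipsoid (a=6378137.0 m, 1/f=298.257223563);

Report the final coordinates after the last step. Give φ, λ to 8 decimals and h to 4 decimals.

φ=62.70535914°, λ=77.96094149°, h=2380.0311 m

start: φ=62.704806°, λ=77.957328°, h=2653.893 m
→ ECEF (a=6378388.000, f=1/297.0): X=612146.3083, Y=2869412.0476, Z=5647448.5814
→ Helmert 7p (PV): X=611896.7739, Y=2869129.1428, Z=5647108.7323
→ geod (Bowring, a=6378137.000): φ=62.70535914°, λ=77.96094149°, h=2380.0311 m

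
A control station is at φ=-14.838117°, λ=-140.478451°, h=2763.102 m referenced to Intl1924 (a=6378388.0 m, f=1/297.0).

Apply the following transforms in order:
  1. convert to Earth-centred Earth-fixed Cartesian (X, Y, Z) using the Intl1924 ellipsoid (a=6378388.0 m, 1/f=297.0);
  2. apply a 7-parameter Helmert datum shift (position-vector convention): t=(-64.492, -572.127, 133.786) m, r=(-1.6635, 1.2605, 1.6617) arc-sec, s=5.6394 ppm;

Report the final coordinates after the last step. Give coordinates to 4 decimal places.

X=-4759300.9141 m, Y=-3926860.4365 m, Z=-1623333.3036 m

start: φ=-14.838117°, λ=-140.478451°, h=2763.102 m
→ ECEF (a=6378388.000, f=1/297.0): X=-4759231.2917, Y=-3926214.7331, Z=-1623518.6828
→ Helmert 7p (PV): X=-4759300.9141, Y=-3926860.4365, Z=-1623333.3036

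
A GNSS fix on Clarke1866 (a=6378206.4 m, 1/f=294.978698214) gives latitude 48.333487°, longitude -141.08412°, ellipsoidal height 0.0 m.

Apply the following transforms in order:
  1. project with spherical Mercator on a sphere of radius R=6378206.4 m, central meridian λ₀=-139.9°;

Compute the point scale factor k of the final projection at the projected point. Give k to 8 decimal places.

start: φ=48.333487°, λ=-141.084120°, h=0.000 m
→ into merc (λ₀=-139.9°): φ=48.33348700°, λ−λ₀=-1.18412000°
scale k = 1.50422568

1.50422568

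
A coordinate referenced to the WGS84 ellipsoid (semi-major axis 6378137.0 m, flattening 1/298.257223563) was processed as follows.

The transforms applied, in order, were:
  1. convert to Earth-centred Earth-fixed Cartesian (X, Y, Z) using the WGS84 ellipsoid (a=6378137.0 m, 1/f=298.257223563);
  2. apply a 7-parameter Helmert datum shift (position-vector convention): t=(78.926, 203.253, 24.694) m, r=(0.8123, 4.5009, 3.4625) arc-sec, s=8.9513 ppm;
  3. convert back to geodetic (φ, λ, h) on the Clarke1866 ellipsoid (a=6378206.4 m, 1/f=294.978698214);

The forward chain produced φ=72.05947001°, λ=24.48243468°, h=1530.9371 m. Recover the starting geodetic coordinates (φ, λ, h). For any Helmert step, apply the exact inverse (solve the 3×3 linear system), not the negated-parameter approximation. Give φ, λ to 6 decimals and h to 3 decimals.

φ=72.060519°, λ=24.479266°, h=1256.800 m

start: φ=72.059470°, λ=24.482435°, h=1530.937 m
→ ECEF (a=6378206.400, f=1/294.978698214): X=1793961.1589, Y=816891.0914, Z=6047008.2995
→ Helmert⁻¹: X=1793747.9340, Y=816674.2308, Z=6046965.4027
→ geod (Bowring, a=6378137.000): φ=72.06051900°, λ=24.47926600°, h=1256.8000 m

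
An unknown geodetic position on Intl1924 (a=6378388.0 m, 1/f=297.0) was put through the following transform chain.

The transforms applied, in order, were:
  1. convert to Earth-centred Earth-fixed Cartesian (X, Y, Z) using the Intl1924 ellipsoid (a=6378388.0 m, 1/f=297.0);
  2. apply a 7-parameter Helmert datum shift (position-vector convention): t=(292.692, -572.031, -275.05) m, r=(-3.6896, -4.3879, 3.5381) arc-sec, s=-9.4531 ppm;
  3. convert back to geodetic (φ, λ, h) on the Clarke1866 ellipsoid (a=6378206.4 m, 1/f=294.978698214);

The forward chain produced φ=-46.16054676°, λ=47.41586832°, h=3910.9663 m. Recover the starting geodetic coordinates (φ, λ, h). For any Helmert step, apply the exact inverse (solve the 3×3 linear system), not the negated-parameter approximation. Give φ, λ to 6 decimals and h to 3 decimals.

start: φ=-46.160547°, λ=47.415868°, h=3910.966 m
→ ECEF (a=6378206.400, f=1/294.978698214): X=2996512.9335, Y=3260495.2462, Z=-4580243.0468
→ Helmert⁻¹: X=2996207.0728, Y=3261128.6361, Z=-4580016.6967
→ geod (Bowring, a=6378388.000): φ=-46.15613800°, λ=47.42432700°, h=3669.7020 m

φ=-46.156138°, λ=47.424327°, h=3669.702 m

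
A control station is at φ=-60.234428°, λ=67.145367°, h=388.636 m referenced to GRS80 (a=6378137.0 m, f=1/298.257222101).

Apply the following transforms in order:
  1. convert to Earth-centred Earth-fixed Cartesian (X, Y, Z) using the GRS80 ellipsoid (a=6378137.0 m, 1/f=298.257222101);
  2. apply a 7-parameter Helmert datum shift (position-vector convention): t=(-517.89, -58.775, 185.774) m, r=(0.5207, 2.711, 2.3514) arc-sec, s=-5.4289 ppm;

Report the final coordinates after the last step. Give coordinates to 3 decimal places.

start: φ=-60.234428°, λ=67.145367°, h=388.636 m
→ ECEF (a=6378137.000, f=1/298.257222101): X=1233016.9530, Y=2925419.8346, Z=-5513827.4970
→ Helmert 7p (PV): X=1232386.5502, Y=2925373.1531, Z=-5513620.6098

X=1232386.550 m, Y=2925373.153 m, Z=-5513620.610 m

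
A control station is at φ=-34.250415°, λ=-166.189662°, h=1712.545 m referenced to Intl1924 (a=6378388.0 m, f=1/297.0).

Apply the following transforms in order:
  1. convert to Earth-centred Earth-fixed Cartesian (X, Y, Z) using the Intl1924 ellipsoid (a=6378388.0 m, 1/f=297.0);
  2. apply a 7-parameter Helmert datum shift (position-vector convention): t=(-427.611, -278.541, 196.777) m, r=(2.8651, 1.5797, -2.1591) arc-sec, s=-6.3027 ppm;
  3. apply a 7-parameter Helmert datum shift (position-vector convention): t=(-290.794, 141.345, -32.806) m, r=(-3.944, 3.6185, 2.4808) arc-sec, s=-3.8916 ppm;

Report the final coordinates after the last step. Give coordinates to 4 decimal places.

start: φ=-34.250415°, λ=-166.189662°, h=1712.545 m
→ ECEF (a=6378388.000, f=1/297.0): X=-5126703.4685, Y=-1260220.0221, Z=-3570459.5570
→ Helmert 7p (PV): X=-5127139.3034, Y=-1260387.3615, Z=-3570218.5182
→ Helmert 7p (PV): X=-5127457.6177, Y=-1260371.0429, Z=-3570123.3855

X=-5127457.6177 m, Y=-1260371.0429 m, Z=-3570123.3855 m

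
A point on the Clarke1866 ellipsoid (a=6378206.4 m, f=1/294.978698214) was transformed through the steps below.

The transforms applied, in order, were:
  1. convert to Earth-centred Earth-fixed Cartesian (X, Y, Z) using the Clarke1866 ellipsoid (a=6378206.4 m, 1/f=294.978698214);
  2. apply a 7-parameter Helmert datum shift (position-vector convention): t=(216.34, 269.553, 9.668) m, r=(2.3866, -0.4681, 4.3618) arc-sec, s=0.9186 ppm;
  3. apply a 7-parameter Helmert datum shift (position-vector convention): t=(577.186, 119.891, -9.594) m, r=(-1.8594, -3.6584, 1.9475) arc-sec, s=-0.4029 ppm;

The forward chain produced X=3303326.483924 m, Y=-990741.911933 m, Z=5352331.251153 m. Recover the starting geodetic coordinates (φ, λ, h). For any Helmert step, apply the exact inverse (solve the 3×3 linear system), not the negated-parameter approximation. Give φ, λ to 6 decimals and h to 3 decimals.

φ=57.385506°, λ=-16.706180°, h=3922.807 m

start: X=3303326.4839, Y=-990741.9119, Z=5352331.2512 m
→ Helmert⁻¹: X=3302836.2026, Y=-990941.6355, Z=5352275.4881
→ Helmert⁻¹: X=3302608.0144, Y=-991218.1881, Z=5352264.8775
→ geod (Bowring, a=6378206.400): φ=57.38550600°, λ=-16.70618000°, h=3922.8070 m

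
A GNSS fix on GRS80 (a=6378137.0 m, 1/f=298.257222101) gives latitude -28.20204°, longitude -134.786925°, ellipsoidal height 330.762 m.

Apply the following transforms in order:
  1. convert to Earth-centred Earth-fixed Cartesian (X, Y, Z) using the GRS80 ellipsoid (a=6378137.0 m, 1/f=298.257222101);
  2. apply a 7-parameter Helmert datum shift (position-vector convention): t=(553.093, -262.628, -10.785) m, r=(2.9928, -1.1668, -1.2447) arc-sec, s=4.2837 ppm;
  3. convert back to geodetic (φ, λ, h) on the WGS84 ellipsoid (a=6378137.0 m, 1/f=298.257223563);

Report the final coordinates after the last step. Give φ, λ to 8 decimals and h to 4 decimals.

start: φ=-28.202040°, λ=-134.786925°, h=330.762 m
→ ECEF (a=6378137.000, f=1/298.257222101): X=-3962984.0468, Y=-3992569.7765, Z=-2996412.4690
→ Helmert 7p (PV): X=-3962455.0730, Y=-3992782.1162, Z=-2996516.4381
→ geod (Bowring, a=6378137.000): φ=-28.20381306°, λ=-134.78157745°, h=184.3250 m

φ=-28.20381306°, λ=-134.78157745°, h=184.3250 m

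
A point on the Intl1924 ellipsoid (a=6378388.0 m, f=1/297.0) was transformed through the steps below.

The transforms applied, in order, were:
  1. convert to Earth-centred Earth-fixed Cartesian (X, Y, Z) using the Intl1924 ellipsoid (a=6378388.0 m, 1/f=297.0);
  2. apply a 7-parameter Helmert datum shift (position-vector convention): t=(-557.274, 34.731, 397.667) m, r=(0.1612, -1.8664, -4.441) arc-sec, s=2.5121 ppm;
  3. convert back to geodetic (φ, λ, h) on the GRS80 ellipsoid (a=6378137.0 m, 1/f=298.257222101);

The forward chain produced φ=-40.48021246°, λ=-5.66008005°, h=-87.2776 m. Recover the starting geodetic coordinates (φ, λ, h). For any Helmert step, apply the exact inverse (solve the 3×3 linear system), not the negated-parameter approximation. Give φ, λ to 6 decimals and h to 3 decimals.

φ=-40.480999°, λ=-5.658687°, h=366.919 m

start: φ=-40.480212°, λ=-5.660080°, h=-87.278 m
→ ECEF (a=6378137.000, f=1/298.257222101): X=4834509.4423, Y=-479146.5022, Z=-4118632.1521
→ Helmert⁻¹: X=4835027.6134, Y=-479079.1477, Z=-4119062.8474
→ geod (Bowring, a=6378388.000): φ=-40.48099900°, λ=-5.65868700°, h=366.9190 m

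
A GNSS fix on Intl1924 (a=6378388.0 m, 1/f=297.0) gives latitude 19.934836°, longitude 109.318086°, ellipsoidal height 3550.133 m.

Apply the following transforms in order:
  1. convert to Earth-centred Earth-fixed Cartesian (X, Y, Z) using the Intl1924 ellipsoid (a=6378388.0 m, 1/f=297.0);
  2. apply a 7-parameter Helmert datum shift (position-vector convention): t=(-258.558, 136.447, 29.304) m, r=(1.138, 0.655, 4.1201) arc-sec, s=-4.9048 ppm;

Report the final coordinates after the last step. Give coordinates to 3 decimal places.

start: φ=19.934836°, λ=109.318086°, h=3550.133 m
→ ECEF (a=6378388.000, f=1/297.0): X=-1985496.7547, Y=5663956.5834, Z=2162154.0006
→ Helmert 7p (PV): X=-1985851.8442, Y=5664013.6612, Z=2162210.2535

X=-1985851.844 m, Y=5664013.661 m, Z=2162210.254 m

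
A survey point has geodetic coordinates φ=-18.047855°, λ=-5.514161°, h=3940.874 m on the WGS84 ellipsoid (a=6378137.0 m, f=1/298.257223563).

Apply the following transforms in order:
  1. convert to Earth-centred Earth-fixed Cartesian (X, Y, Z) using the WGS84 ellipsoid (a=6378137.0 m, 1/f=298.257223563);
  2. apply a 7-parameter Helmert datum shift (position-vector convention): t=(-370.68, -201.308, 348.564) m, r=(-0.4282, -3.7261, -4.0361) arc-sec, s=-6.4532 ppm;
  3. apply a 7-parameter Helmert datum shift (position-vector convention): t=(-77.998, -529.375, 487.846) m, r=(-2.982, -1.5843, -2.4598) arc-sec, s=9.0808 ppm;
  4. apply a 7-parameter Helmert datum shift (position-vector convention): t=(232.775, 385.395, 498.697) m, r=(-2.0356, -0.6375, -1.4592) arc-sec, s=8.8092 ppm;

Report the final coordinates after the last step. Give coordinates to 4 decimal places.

X=6041814.8672 m, Y=-583915.4708 m, Z=-1963139.8179 m

start: φ=-18.047855°, λ=-5.514161°, h=3940.874 m
→ ECEF (a=6378137.000, f=1/298.257223563): X=6041927.5369, Y=-583278.6320, Z=-1964642.1048
→ Helmert 7p (PV): X=6041541.9442, Y=-583598.4796, Z=-1964170.5071
→ Helmert 7p (PV): X=6041526.9352, Y=-584233.5994, Z=-1963645.6552
→ Helmert 7p (PV): X=6041814.8672, Y=-583915.4708, Z=-1963139.8179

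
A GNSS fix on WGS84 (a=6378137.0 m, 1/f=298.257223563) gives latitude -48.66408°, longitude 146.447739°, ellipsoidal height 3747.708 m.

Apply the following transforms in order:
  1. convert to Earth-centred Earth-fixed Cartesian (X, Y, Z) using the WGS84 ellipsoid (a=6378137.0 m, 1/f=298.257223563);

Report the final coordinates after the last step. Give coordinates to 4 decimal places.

start: φ=-48.664080°, λ=146.447739°, h=3747.708 m
→ ECEF (a=6378137.000, f=1/298.257223563): X=-3519398.5903, Y=2334058.3747, Z=-4768782.1519

X=-3519398.5903 m, Y=2334058.3747 m, Z=-4768782.1519 m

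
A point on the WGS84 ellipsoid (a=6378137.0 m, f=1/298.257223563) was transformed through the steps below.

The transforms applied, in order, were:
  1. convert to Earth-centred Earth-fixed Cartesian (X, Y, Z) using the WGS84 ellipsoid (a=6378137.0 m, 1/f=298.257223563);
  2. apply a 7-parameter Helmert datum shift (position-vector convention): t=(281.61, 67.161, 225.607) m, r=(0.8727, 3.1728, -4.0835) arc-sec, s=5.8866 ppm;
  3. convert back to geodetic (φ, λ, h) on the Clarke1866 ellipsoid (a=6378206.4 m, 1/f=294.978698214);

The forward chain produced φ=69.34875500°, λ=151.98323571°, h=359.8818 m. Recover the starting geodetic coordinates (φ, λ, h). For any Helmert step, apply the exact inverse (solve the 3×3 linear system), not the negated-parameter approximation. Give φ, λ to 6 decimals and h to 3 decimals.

start: φ=69.348755°, λ=151.983236°, h=359.882 m
→ ECEF (a=6378206.400, f=1/294.978698214): X=-1991867.2636, Y=1059842.2990, Z=5945955.6029
→ Helmert⁻¹: X=-1992249.5842, Y=1059754.6142, Z=5945659.8670
→ geod (Bowring, a=6378137.000): φ=69.34392300°, λ=151.98976100°, h=48.8510 m

φ=69.343923°, λ=151.989761°, h=48.851 m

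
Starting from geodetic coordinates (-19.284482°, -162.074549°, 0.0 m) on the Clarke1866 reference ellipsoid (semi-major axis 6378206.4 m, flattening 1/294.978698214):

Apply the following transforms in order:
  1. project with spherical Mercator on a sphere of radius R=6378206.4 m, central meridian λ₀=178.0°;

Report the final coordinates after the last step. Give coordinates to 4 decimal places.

start: φ=-19.284482°, λ=-162.074549°, h=0.000 m
→ merc (R=6378206.4, λ₀=178.0°): E=2218115.1940, N=-2188481.6743

E=2218115.1940 m, N=-2188481.6743 m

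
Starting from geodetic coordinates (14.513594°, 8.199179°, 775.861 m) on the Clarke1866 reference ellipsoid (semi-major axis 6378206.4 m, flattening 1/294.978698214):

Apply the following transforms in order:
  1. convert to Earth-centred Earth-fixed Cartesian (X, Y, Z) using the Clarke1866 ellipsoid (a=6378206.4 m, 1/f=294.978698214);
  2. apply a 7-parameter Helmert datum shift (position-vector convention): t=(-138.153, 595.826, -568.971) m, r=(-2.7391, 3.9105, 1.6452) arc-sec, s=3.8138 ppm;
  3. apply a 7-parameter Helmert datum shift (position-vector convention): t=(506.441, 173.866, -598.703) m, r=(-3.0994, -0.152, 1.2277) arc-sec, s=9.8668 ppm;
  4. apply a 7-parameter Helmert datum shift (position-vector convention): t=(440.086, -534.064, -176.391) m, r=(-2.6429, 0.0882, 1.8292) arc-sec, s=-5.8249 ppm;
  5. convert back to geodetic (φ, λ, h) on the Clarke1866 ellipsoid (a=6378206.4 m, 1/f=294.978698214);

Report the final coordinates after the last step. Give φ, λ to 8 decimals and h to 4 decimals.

start: φ=14.513594°, λ=8.199179°, h=775.861 m
→ ECEF (a=6378206.400, f=1/294.978698214): X=6113593.5294, Y=880892.8641, Z=1588153.0950
→ Helmert 7p (PV): X=6113501.7756, Y=881561.9028, Z=1587462.5772
→ Helmert 7p (PV): X=6114062.1203, Y=881804.7093, Z=1586870.7958
→ Helmert 7p (PV): X=6114459.4511, Y=881340.0620, Z=1586671.2484
→ geod (Bowring, a=6378206.400): φ=14.49854494°, λ=8.20213886°, h=1296.1841 m

φ=14.49854494°, λ=8.20213886°, h=1296.1841 m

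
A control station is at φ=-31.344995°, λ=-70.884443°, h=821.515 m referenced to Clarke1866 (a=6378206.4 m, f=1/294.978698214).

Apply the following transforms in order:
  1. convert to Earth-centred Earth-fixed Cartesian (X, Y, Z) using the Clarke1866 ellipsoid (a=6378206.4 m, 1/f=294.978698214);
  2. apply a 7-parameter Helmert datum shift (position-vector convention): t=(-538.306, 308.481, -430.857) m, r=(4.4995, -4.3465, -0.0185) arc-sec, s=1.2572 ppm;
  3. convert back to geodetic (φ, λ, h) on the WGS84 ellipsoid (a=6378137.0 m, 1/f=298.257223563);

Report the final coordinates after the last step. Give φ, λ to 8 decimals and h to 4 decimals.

φ=-31.34939207°, λ=-70.88779348°, h=659.6396 m

start: φ=-31.344995°, λ=-70.884443°, h=821.515 m
→ ECEF (a=6378206.400, f=1/294.978698214): X=1785720.8421, Y=-5152329.2796, Z=-3298870.8056
→ Helmert 7p (PV): X=1785253.8343, Y=-5151955.4740, Z=-3299380.5745
→ geod (Bowring, a=6378137.000): φ=-31.34939207°, λ=-70.88779348°, h=659.6396 m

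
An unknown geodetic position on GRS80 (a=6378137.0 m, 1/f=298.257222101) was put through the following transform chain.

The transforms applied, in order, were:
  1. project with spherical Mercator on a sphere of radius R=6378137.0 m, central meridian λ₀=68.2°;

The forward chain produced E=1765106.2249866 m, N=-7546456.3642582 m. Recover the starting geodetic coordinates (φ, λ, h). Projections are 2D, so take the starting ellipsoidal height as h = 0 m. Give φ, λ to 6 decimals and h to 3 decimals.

start: E=1765106.2250, N=-7546456.3643 m
→ merc⁻¹: φ=-55.93987800°, λ=84.05621900°

φ=-55.939878°, λ=84.056219°, h=0.000 m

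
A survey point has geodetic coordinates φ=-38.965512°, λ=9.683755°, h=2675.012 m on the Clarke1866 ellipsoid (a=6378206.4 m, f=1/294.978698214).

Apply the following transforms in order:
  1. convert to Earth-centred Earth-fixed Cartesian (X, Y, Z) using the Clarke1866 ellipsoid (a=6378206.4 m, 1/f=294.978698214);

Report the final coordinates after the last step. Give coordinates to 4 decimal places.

X=4897155.7419 m, Y=835657.1767 m, Z=-3990826.8652 m

start: φ=-38.965512°, λ=9.683755°, h=2675.012 m
→ ECEF (a=6378206.400, f=1/294.978698214): X=4897155.7419, Y=835657.1767, Z=-3990826.8652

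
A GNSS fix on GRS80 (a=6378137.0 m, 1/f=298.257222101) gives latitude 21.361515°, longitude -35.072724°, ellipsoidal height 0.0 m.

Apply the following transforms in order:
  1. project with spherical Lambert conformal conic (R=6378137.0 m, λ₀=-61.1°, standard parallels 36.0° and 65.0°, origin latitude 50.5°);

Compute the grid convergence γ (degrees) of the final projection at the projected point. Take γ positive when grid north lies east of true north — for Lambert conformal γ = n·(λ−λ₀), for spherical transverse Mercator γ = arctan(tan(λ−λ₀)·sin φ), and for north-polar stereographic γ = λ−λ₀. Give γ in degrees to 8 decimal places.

20.30913101

start: φ=21.361515°, λ=-35.072724°, h=0.000 m
→ into lcc (λ₀=-61.1°): φ=21.36151500°, λ−λ₀=26.02727600°
convergence γ = 20.30913101°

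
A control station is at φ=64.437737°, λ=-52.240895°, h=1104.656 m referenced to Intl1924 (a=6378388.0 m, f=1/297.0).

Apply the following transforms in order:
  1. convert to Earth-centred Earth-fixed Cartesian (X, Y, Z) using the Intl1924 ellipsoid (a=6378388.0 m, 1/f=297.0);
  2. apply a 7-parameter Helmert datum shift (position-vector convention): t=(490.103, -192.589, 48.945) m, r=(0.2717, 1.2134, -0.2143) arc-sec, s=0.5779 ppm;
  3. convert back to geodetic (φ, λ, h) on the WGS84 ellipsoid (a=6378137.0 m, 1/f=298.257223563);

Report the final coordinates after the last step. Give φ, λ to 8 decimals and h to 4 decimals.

start: φ=64.437737°, λ=-52.240895°, h=1104.656 m
→ ECEF (a=6378388.000, f=1/297.0): X=1690224.2859, Y=-2182238.4389, Z=5732064.5239
→ Helmert 7p (PV): X=1690746.8187, Y=-2182441.5956, Z=5732103.9637
→ geod (Bowring, a=6378137.000): φ=64.43336236°, λ=-52.23490320°, h=1524.3180 m

φ=64.43336236°, λ=-52.23490320°, h=1524.3180 m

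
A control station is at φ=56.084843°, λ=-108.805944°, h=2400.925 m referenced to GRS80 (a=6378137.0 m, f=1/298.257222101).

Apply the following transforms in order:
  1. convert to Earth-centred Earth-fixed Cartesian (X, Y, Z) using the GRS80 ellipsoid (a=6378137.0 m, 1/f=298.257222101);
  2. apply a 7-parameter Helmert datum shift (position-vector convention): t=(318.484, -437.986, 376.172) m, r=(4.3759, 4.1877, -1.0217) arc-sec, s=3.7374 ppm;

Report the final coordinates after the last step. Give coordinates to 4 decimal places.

X=-1149901.6421 m, Y=-3378410.0866 m, Z=5272058.9401 m

start: φ=56.084843°, λ=-108.805944°, h=2400.925 m
→ ECEF (a=6378137.000, f=1/298.257222101): X=-1150306.1248, Y=-3377853.3345, Z=5271711.3727
→ Helmert 7p (PV): X=-1149901.6421, Y=-3378410.0866, Z=5272058.9401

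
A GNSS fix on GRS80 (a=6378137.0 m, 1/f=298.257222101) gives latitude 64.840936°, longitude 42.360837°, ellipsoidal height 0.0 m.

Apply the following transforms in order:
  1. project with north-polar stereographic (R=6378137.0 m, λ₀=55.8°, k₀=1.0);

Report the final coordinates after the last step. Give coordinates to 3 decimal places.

E=-661581.709 m, N=-2768633.562 m

start: φ=64.840936°, λ=42.360837°, h=0.000 m
→ stereo (R=6378137.0, λ₀=55.8°): E=-661581.7088, N=-2768633.5625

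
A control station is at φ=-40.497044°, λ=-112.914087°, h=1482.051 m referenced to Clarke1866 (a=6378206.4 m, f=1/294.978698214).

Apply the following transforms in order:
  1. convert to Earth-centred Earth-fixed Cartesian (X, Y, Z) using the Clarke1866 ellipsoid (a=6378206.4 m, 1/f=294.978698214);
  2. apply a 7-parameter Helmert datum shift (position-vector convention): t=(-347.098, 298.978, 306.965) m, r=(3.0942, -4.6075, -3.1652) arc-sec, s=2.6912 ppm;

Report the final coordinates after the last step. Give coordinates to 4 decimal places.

X=-1891911.6954 m, Y=-4474556.4029 m, Z=-4120687.6914 m

start: φ=-40.497044°, λ=-112.914087°, h=1482.051 m
→ ECEF (a=6378206.400, f=1/294.978698214): X=-1891582.8888, Y=-4474934.1829, Z=-4120874.1832
→ Helmert 7p (PV): X=-1891911.6954, Y=-4474556.4029, Z=-4120687.6914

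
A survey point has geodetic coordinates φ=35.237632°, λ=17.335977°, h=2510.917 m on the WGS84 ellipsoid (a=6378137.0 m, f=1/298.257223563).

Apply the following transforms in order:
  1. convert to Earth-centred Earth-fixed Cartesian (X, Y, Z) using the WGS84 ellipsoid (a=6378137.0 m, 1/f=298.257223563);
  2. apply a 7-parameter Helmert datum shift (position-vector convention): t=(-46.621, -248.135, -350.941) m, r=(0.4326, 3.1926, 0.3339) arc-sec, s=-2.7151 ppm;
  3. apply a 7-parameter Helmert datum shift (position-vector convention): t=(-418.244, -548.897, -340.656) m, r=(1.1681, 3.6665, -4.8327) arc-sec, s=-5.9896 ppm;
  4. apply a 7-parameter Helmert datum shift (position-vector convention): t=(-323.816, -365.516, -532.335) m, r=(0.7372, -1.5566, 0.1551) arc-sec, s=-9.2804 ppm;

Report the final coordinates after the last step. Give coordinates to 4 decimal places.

start: φ=35.237632°, λ=17.335977°, h=2510.917 m
→ ECEF (a=6378137.000, f=1/298.257223563): X=4980309.2304, Y=1554624.8546, Z=3660879.9647
→ Helmert 7p (PV): X=4980303.2343, Y=1554372.8828, Z=3660445.2588
→ Helmert 7p (PV): X=4979956.6449, Y=1553677.2606, Z=3660002.9529
→ Helmert 7p (PV): X=4979557.8243, Y=1553287.9895, Z=3659479.7859

X=4979557.8243 m, Y=1553287.9895 m, Z=3659479.7859 m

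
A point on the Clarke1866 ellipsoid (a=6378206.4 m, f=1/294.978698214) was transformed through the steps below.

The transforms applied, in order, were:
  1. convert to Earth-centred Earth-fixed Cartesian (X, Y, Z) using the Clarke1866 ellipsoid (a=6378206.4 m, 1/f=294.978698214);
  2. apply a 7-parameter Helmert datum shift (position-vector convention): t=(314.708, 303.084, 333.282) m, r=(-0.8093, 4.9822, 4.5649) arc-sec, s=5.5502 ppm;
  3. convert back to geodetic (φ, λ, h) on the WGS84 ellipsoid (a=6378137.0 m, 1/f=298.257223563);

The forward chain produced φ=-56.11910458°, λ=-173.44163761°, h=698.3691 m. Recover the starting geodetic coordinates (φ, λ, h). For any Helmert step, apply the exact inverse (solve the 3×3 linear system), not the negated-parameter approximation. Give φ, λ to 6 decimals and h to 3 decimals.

φ=-56.121562°, λ=-173.438740°, h=1228.223 m

start: φ=-56.119105°, λ=-173.441638°, h=698.369 m
→ ECEF (a=6378137.000, f=1/298.257223563): X=-3540905.6420, Y=-407089.3078, Z=-5272426.2975
→ Helmert⁻¹: X=-3541082.3478, Y=-407291.0737, Z=-5272817.4455
→ geod (Bowring, a=6378206.400): φ=-56.12156200°, λ=-173.43874000°, h=1228.2230 m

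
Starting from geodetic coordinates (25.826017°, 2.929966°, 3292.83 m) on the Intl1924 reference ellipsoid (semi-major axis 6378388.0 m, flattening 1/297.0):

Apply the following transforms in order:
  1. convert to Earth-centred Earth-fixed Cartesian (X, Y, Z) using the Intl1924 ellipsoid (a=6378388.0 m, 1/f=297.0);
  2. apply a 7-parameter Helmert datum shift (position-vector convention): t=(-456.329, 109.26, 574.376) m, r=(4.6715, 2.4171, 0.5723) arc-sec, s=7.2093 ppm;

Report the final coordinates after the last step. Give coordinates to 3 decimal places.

X=5740053.925 m, Y=293872.797 m, Z=2763730.509 m

start: φ=25.826017°, λ=2.929966°, h=3292.830 m
→ ECEF (a=6378388.000, f=1/297.0): X=5740437.3041, Y=293808.0729, Z=2763196.8277
→ Helmert 7p (PV): X=5740053.9250, Y=293872.7970, Z=2763730.5093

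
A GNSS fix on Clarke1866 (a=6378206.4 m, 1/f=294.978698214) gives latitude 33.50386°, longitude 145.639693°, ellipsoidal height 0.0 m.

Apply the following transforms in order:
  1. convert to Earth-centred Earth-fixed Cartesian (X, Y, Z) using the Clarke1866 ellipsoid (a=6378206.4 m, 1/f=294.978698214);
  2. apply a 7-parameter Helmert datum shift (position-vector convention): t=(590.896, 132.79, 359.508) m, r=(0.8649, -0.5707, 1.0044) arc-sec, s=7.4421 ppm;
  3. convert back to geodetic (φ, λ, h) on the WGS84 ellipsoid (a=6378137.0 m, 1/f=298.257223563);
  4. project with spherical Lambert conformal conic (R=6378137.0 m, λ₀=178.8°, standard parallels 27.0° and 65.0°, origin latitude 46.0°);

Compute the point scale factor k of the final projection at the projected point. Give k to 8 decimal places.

start: φ=33.503860°, λ=145.639693°, h=0.000 m
→ ECEF (a=6378206.400, f=1/294.978698214): X=-4394947.0093, Y=3004812.9800, Z=3500507.2926
→ Helmert 7p (PV): X=-4394413.1382, Y=3004932.0526, Z=3500893.2912
→ geod (Bowring, a=6378137.000): φ=33.50664876°, λ=145.63539215°, h=-101.2828 m
→ into lcc (λ₀=178.8°): φ=33.50664876°, λ−λ₀=-33.16460785°
scale k = 0.97025140

0.97025140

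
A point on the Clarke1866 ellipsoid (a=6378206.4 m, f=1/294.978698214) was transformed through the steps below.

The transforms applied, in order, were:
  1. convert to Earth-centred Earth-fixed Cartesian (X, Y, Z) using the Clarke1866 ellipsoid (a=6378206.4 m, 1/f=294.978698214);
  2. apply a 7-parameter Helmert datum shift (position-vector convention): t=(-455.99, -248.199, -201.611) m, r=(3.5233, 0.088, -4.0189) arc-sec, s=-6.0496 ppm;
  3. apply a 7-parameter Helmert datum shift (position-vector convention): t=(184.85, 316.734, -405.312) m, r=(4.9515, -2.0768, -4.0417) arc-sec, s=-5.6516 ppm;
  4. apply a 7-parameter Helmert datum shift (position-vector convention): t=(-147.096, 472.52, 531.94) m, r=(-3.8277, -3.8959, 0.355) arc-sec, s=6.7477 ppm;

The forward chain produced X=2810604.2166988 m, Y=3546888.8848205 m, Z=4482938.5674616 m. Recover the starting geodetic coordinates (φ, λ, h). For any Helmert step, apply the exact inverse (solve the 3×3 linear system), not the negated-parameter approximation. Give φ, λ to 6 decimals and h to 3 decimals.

φ=44.923444°, λ=51.599465°, h=2478.536 m

start: X=2810604.2167, Y=3546888.8848, Z=4482938.5675 m
→ Helmert⁻¹: X=2810823.1129, Y=3546304.4165, Z=4482389.1008
→ Helmert⁻¹: X=2810629.7961, Y=3546170.4064, Z=4482706.3210
→ Helmert⁻¹: X=2811031.7775, Y=3546571.4046, Z=4482875.6707
→ geod (Bowring, a=6378206.400): φ=44.92344400°, λ=51.59946500°, h=2478.5360 m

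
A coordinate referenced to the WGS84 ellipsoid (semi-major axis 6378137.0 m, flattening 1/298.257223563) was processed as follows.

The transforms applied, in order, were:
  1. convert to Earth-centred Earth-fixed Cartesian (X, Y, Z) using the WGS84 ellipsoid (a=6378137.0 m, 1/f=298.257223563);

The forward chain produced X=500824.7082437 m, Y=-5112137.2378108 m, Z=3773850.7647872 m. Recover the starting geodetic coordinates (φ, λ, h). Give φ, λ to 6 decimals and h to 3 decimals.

start: X=500824.7082, Y=-5112137.2378, Z=3773850.7648 m
→ geod (Bowring, a=6378137.000): φ=36.48831600°, λ=-84.40471500°, h=3293.5490 m

φ=36.488316°, λ=-84.404715°, h=3293.549 m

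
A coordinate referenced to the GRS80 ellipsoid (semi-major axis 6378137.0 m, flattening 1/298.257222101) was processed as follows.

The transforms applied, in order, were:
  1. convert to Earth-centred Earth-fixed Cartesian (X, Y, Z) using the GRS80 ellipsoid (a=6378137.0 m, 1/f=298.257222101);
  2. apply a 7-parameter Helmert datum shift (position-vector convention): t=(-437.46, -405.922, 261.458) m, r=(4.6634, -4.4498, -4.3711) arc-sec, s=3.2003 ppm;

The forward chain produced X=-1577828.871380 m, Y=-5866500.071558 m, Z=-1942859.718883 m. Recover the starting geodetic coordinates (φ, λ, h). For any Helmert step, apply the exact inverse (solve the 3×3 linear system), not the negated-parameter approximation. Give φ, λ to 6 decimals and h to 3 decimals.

φ=-17.848972°, λ=-105.049864°, h=1527.533 m

start: X=-1577828.8714, Y=-5866500.0716, Z=-1942859.7189 m
→ Helmert⁻¹: X=-1577303.9653, Y=-5866152.7298, Z=-1942948.3041
→ geod (Bowring, a=6378137.000): φ=-17.84897200°, λ=-105.04986400°, h=1527.5330 m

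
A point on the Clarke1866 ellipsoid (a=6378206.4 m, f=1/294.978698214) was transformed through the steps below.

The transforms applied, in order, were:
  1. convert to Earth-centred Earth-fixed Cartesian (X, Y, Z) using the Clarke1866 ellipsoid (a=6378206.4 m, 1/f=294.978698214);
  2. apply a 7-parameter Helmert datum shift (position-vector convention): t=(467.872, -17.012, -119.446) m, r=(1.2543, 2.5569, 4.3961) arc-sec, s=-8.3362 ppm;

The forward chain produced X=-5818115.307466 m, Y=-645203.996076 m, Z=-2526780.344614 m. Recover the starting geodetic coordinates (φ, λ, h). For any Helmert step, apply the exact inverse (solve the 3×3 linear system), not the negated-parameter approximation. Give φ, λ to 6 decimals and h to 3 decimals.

start: X=-5818115.3075, Y=-645203.9961, Z=-2526780.3446 m
→ Helmert⁻¹: X=-5818614.1112, Y=-645083.7162, Z=-2526750.1675
→ geod (Bowring, a=6378206.400): φ=-23.48731600°, λ=-173.67370800°, h=1477.6210 m

φ=-23.487316°, λ=-173.673708°, h=1477.621 m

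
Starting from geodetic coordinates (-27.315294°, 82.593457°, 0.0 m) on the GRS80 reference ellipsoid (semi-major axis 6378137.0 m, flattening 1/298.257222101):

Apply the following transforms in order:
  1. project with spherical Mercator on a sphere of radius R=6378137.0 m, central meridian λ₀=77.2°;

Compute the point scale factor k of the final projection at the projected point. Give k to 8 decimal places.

start: φ=-27.315294°, λ=82.593457°, h=0.000 m
→ into merc (λ₀=77.2°): φ=-27.31529400°, λ−λ₀=5.39345700°
scale k = 1.12549902

1.12549902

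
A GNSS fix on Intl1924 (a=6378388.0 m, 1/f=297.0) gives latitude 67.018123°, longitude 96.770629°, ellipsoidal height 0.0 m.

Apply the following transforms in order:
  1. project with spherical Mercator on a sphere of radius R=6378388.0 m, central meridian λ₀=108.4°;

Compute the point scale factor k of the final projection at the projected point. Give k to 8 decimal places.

start: φ=67.018123°, λ=96.770629°, h=0.000 m
→ into merc (λ₀=108.4°): φ=67.01812300°, λ−λ₀=-11.62937100°
scale k = 2.56121333

2.56121333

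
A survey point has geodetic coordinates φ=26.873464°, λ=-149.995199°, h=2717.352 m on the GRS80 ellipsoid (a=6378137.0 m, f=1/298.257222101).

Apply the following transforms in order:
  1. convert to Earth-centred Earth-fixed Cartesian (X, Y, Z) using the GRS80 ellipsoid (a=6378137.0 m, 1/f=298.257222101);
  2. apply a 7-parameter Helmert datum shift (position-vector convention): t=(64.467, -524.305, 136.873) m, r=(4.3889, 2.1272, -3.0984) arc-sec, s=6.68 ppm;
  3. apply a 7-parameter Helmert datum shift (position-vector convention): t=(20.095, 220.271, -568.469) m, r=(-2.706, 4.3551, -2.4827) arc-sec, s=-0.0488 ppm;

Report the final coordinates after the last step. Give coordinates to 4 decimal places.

X=-4932284.0905 m, Y=-2848456.9493 m, Z=2866663.6879 m

start: φ=26.873464°, λ=-149.995199°, h=2717.352 m
→ ECEF (a=6378137.000, f=1/298.257222101): X=-4932348.9738, Y=-2848244.0979, Z=2866944.4954
→ Helmert 7p (PV): X=-4932330.6731, Y=-2848774.3407, Z=2867090.7817
→ Helmert 7p (PV): X=-4932284.0905, Y=-2848456.9493, Z=2866663.6879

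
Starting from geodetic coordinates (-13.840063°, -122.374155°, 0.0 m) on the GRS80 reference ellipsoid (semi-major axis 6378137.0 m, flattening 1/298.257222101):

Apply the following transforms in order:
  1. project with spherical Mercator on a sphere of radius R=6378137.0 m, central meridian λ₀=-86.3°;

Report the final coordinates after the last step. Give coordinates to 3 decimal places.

E=-4015756.565 m, N=-1555873.753 m

start: φ=-13.840063°, λ=-122.374155°, h=0.000 m
→ merc (R=6378137.0, λ₀=-86.3°): E=-4015756.5654, N=-1555873.7530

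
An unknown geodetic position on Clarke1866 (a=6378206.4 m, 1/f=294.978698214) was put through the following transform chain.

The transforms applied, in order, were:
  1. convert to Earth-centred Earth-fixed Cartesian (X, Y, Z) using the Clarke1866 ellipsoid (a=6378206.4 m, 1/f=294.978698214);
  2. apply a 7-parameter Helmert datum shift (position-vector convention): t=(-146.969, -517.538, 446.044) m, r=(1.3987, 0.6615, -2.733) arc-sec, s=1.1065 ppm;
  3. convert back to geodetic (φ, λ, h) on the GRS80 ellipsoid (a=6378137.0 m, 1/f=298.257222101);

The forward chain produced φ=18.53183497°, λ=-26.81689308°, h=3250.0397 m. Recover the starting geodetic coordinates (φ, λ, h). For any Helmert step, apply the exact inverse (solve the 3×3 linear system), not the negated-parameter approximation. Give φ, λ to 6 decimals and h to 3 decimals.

start: φ=18.531835°, λ=-26.816893°, h=3250.040 m
→ ECEF (a=6378137.000, f=1/298.257222101): X=5401606.6194, Y=-2730547.1228, Z=2015316.4647
→ Helmert⁻¹: X=5401777.3211, Y=-2729941.3275, Z=2014904.0270
→ geod (Bowring, a=6378206.400): φ=18.52994200°, λ=-26.81104600°, h=2958.8640 m

φ=18.529942°, λ=-26.811046°, h=2958.864 m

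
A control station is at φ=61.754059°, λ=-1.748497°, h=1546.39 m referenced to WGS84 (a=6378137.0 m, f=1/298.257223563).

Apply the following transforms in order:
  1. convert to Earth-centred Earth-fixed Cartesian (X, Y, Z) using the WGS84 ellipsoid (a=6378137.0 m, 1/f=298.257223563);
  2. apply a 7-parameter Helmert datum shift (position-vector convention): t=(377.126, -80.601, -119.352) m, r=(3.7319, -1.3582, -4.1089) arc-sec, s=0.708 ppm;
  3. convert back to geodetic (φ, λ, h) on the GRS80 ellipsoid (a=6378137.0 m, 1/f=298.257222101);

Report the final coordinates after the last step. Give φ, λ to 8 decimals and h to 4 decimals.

start: φ=61.754059°, λ=-1.748497°, h=1546.390 m
→ ECEF (a=6378137.000, f=1/298.257223563): X=3025693.3136, Y=-92363.8467, Z=5596958.0518
→ Helmert 7p (PV): X=3026033.8873, Y=-92606.0510, Z=5596860.9148
→ geod (Bowring, a=6378137.000): φ=61.75089789°, λ=-1.75288202°, h=1625.4350 m

φ=61.75089789°, λ=-1.75288202°, h=1625.4350 m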